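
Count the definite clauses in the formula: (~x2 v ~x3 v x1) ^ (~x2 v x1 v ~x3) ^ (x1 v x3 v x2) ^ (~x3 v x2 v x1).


A definite clause has exactly one positive literal.
Clause 1: 1 positive -> definite
Clause 2: 1 positive -> definite
Clause 3: 3 positive -> not definite
Clause 4: 2 positive -> not definite
Definite clause count = 2.

2


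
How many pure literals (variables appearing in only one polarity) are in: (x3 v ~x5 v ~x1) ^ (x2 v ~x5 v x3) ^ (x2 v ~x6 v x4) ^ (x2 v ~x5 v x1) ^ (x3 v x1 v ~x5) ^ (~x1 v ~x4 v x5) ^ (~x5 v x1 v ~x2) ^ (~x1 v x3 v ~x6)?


A pure literal appears in only one polarity across all clauses.
Pure literals: x3 (positive only), x6 (negative only).
Count = 2.

2


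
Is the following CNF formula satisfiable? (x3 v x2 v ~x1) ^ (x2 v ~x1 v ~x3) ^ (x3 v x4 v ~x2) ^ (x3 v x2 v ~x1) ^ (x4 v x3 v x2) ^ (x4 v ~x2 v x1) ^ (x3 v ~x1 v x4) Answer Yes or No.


Check all 16 possible truth assignments.
Number of satisfying assignments found: 8.
The formula is satisfiable.

Yes


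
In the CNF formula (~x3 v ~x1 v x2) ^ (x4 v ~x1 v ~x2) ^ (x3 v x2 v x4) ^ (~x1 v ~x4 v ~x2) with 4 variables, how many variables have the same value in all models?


Find all satisfying assignments: 8 model(s).
Check which variables have the same value in every model.
No variable is fixed across all models.
Backbone size = 0.

0


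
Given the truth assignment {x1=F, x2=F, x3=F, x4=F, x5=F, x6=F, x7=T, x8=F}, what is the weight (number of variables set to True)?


The weight is the number of variables assigned True.
True variables: x7.
Weight = 1.

1


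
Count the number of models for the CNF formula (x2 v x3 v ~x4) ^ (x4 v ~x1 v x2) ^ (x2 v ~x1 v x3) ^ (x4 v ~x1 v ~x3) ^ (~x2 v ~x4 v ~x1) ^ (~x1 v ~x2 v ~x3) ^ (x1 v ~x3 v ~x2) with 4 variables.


Enumerate all 16 truth assignments over 4 variables.
Test each against every clause.
Satisfying assignments found: 7.

7


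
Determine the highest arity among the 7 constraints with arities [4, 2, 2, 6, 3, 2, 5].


The arities are: 4, 2, 2, 6, 3, 2, 5.
Scan for the maximum value.
Maximum arity = 6.

6


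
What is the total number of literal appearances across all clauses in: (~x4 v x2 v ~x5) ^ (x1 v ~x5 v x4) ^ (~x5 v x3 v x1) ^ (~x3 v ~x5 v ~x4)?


Clause lengths: 3, 3, 3, 3.
Sum = 3 + 3 + 3 + 3 = 12.

12


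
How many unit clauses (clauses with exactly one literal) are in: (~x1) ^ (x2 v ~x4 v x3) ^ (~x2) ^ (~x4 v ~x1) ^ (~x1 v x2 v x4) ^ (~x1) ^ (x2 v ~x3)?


A unit clause contains exactly one literal.
Unit clauses found: (~x1), (~x2), (~x1).
Count = 3.

3


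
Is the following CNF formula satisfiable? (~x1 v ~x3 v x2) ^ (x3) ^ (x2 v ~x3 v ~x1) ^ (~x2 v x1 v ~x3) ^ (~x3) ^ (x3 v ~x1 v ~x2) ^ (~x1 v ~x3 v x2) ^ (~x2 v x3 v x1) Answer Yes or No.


Check all 8 possible truth assignments.
Number of satisfying assignments found: 0.
The formula is unsatisfiable.

No


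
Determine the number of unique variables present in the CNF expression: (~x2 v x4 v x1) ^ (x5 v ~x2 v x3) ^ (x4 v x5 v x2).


Identify each distinct variable in the formula.
Variables found: x1, x2, x3, x4, x5.
Total distinct variables = 5.

5


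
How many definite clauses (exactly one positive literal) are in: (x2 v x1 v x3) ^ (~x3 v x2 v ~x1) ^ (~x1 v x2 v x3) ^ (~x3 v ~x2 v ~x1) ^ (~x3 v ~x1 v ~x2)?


A definite clause has exactly one positive literal.
Clause 1: 3 positive -> not definite
Clause 2: 1 positive -> definite
Clause 3: 2 positive -> not definite
Clause 4: 0 positive -> not definite
Clause 5: 0 positive -> not definite
Definite clause count = 1.

1


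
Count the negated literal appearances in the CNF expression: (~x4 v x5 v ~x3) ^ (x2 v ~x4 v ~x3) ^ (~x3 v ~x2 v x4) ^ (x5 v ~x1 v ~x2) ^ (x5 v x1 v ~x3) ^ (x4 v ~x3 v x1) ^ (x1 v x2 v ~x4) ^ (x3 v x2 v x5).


Scan each clause for negated literals.
Clause 1: 2 negative; Clause 2: 2 negative; Clause 3: 2 negative; Clause 4: 2 negative; Clause 5: 1 negative; Clause 6: 1 negative; Clause 7: 1 negative; Clause 8: 0 negative.
Total negative literal occurrences = 11.

11


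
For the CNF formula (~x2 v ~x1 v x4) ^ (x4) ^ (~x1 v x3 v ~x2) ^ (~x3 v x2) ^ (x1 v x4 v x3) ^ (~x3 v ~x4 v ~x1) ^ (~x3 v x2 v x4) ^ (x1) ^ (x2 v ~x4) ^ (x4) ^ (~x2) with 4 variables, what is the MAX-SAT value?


Enumerate all 16 truth assignments.
For each, count how many of the 11 clauses are satisfied.
The formula is not fully satisfiable, so the maximum is below 11.
Maximum simultaneously satisfiable clauses = 10.

10


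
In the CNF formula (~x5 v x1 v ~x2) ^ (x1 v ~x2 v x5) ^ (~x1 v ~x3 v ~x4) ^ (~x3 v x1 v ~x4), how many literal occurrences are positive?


Scan each clause for unnegated literals.
Clause 1: 1 positive; Clause 2: 2 positive; Clause 3: 0 positive; Clause 4: 1 positive.
Total positive literal occurrences = 4.

4


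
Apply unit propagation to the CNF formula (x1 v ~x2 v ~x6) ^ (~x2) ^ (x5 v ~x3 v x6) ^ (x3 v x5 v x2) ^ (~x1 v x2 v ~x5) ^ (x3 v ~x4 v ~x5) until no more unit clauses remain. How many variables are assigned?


Unit propagation repeatedly assigns the literal in any unit clause, then simplifies.
Assignments in order: x2 = F.
No further unit clauses remain.
Total variables assigned = 1.

1


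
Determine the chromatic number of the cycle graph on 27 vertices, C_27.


An odd cycle cannot be 2-colored: alternating two colors around the cycle returns to the start with a conflict.
Since 27 is odd, three colors are required (and three suffice).
Chromatic number = 3.

3


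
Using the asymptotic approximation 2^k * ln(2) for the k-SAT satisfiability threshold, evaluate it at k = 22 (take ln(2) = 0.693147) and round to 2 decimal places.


Using the asymptotic formula: threshold ~ 2^k * ln(2).
2^22 = 4194304.
4194304 * 0.693147 = 2907269.23.

2907269.23


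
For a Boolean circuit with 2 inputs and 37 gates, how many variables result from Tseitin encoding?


The Tseitin transformation introduces one auxiliary variable per gate.
Total variables = inputs + gates = 2 + 37 = 39.

39


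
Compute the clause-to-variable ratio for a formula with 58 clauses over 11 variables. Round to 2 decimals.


Clause-to-variable ratio = clauses / variables.
58 / 11 = 5.27.

5.27


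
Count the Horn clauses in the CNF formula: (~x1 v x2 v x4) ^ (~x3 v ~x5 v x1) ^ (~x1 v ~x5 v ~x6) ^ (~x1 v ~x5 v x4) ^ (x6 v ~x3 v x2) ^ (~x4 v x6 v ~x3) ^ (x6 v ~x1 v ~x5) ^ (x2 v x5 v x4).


A Horn clause has at most one positive literal.
Clause 1: 2 positive lit(s) -> not Horn
Clause 2: 1 positive lit(s) -> Horn
Clause 3: 0 positive lit(s) -> Horn
Clause 4: 1 positive lit(s) -> Horn
Clause 5: 2 positive lit(s) -> not Horn
Clause 6: 1 positive lit(s) -> Horn
Clause 7: 1 positive lit(s) -> Horn
Clause 8: 3 positive lit(s) -> not Horn
Total Horn clauses = 5.

5


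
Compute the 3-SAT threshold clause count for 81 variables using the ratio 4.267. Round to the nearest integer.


The 3-SAT phase transition occurs at approximately 4.267 clauses per variable.
m = 4.267 * 81 = 345.627.
Rounded to nearest integer: 346.

346


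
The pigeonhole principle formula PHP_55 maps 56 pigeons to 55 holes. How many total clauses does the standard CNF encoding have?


The PHP encoding has two parts:
1) At-least-one-hole clauses: 56 (one per pigeon, each with 55 literals).
2) At-most-one-pigeon-per-hole clauses: 55 holes * C(56,2) = 55 * 1540 = 84700.
Total clauses = 56 + 84700 = 84756.

84756


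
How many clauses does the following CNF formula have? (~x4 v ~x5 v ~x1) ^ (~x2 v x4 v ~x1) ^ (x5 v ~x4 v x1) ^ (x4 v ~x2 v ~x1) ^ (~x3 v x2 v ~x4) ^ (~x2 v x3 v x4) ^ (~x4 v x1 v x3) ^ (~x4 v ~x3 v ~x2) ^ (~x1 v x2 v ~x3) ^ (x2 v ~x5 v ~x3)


Each group enclosed in parentheses joined by ^ is one clause.
Counting the conjuncts: 10 clauses.

10


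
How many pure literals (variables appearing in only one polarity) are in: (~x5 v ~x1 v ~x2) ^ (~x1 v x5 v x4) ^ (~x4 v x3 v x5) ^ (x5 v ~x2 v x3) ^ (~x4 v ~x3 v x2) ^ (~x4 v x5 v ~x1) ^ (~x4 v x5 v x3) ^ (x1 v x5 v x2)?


A pure literal appears in only one polarity across all clauses.
No pure literals found.
Count = 0.

0


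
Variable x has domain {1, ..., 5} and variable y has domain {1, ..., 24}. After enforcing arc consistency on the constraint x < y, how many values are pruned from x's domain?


For the constraint x < y, x needs a supporting value in y's domain.
x can be at most 23 (one less than y's maximum).
Valid x values from domain: 5 out of 5.
Pruned = 5 - 5 = 0.

0


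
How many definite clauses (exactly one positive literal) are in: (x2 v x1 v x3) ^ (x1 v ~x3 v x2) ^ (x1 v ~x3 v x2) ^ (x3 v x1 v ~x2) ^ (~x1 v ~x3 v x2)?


A definite clause has exactly one positive literal.
Clause 1: 3 positive -> not definite
Clause 2: 2 positive -> not definite
Clause 3: 2 positive -> not definite
Clause 4: 2 positive -> not definite
Clause 5: 1 positive -> definite
Definite clause count = 1.

1


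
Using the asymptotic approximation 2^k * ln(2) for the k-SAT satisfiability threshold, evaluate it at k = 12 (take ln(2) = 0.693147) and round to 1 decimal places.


Using the asymptotic formula: threshold ~ 2^k * ln(2).
2^12 = 4096.
4096 * 0.693147 = 2839.1.

2839.1


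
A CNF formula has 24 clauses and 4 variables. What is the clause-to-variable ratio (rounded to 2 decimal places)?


Clause-to-variable ratio = clauses / variables.
24 / 4 = 6.0.

6.0


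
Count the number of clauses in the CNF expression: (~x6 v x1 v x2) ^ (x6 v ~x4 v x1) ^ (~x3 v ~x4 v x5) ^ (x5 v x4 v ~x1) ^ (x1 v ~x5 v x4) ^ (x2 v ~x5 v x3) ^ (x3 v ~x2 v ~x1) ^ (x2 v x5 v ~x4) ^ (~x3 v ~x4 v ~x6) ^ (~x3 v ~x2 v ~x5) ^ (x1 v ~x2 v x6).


Each group enclosed in parentheses joined by ^ is one clause.
Counting the conjuncts: 11 clauses.

11


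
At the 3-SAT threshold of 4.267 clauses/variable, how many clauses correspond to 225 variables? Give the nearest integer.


The 3-SAT phase transition occurs at approximately 4.267 clauses per variable.
m = 4.267 * 225 = 960.075.
Rounded to nearest integer: 960.

960


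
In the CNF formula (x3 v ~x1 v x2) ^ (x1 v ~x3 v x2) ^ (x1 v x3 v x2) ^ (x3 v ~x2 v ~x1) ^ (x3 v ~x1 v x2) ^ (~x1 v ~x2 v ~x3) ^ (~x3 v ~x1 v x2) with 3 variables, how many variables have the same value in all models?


Find all satisfying assignments: 2 model(s).
Check which variables have the same value in every model.
Fixed variables: x1=F, x2=T.
Backbone size = 2.

2


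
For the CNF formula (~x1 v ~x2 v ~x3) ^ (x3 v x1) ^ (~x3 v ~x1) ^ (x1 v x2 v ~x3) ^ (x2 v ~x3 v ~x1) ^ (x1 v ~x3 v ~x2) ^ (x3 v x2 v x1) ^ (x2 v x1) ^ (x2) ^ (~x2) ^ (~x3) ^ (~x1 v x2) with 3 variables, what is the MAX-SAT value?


Enumerate all 8 truth assignments.
For each, count how many of the 12 clauses are satisfied.
The formula is not fully satisfiable, so the maximum is below 12.
Maximum simultaneously satisfiable clauses = 11.

11


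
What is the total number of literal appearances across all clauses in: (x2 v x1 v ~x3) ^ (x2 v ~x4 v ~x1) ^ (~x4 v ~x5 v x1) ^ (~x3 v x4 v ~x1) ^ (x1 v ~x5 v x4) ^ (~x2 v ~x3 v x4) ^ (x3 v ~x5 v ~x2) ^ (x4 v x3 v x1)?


Clause lengths: 3, 3, 3, 3, 3, 3, 3, 3.
Sum = 3 + 3 + 3 + 3 + 3 + 3 + 3 + 3 = 24.

24


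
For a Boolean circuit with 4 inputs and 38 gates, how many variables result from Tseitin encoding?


The Tseitin transformation introduces one auxiliary variable per gate.
Total variables = inputs + gates = 4 + 38 = 42.

42


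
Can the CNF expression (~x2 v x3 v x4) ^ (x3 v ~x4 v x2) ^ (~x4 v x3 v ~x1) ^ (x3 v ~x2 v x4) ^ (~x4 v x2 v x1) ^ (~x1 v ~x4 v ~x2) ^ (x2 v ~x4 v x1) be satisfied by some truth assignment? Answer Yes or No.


Check all 16 possible truth assignments.
Number of satisfying assignments found: 9.
The formula is satisfiable.

Yes


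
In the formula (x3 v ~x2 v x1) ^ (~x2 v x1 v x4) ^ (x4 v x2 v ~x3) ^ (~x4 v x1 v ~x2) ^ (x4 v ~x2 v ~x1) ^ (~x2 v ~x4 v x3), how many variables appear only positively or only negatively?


A pure literal appears in only one polarity across all clauses.
No pure literals found.
Count = 0.

0


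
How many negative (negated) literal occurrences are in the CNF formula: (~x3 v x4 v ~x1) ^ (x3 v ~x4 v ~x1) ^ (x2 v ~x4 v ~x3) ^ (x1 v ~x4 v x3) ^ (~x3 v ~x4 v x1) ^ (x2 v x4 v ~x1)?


Scan each clause for negated literals.
Clause 1: 2 negative; Clause 2: 2 negative; Clause 3: 2 negative; Clause 4: 1 negative; Clause 5: 2 negative; Clause 6: 1 negative.
Total negative literal occurrences = 10.

10


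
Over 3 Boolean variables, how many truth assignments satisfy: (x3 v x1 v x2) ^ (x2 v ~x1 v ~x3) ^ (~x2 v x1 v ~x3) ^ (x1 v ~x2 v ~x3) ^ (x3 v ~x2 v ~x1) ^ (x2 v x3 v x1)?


Enumerate all 8 truth assignments over 3 variables.
Test each against every clause.
Satisfying assignments found: 4.

4


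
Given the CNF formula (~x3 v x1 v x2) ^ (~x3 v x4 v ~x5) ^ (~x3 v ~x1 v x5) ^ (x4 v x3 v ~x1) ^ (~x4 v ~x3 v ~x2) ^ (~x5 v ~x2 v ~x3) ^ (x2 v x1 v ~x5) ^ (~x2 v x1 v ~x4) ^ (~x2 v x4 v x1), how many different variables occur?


Identify each distinct variable in the formula.
Variables found: x1, x2, x3, x4, x5.
Total distinct variables = 5.

5


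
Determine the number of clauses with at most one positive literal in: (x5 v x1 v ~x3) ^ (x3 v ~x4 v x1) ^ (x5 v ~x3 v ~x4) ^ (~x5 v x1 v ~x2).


A Horn clause has at most one positive literal.
Clause 1: 2 positive lit(s) -> not Horn
Clause 2: 2 positive lit(s) -> not Horn
Clause 3: 1 positive lit(s) -> Horn
Clause 4: 1 positive lit(s) -> Horn
Total Horn clauses = 2.

2


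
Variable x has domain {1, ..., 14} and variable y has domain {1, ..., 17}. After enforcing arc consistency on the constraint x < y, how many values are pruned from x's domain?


For the constraint x < y, x needs a supporting value in y's domain.
x can be at most 16 (one less than y's maximum).
Valid x values from domain: 14 out of 14.
Pruned = 14 - 14 = 0.

0


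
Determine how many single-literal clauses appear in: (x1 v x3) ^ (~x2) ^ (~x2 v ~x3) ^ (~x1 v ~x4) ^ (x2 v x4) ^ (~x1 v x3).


A unit clause contains exactly one literal.
Unit clauses found: (~x2).
Count = 1.

1


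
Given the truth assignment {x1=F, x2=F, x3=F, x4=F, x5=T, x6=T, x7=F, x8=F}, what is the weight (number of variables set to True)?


The weight is the number of variables assigned True.
True variables: x5, x6.
Weight = 2.

2


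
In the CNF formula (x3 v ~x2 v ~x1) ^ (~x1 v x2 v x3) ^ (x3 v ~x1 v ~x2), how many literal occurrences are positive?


Scan each clause for unnegated literals.
Clause 1: 1 positive; Clause 2: 2 positive; Clause 3: 1 positive.
Total positive literal occurrences = 4.

4


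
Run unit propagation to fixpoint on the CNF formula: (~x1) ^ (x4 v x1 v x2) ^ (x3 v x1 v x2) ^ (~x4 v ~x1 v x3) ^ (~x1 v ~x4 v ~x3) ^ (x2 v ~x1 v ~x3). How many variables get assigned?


Unit propagation repeatedly assigns the literal in any unit clause, then simplifies.
Assignments in order: x1 = F.
No further unit clauses remain.
Total variables assigned = 1.

1


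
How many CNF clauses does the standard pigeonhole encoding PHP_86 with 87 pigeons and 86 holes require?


The PHP encoding has two parts:
1) At-least-one-hole clauses: 87 (one per pigeon, each with 86 literals).
2) At-most-one-pigeon-per-hole clauses: 86 holes * C(87,2) = 86 * 3741 = 321726.
Total clauses = 87 + 321726 = 321813.

321813


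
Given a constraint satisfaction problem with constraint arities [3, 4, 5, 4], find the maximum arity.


The arities are: 3, 4, 5, 4.
Scan for the maximum value.
Maximum arity = 5.

5


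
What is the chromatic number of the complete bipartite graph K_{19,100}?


K_{19,100} is bipartite by definition: the two parts are independent sets, with every edge crossing between them.
Color all vertices in one part with color 1 and all vertices in the other part with color 2.
Since the graph has at least one edge, one color does not suffice.
Chromatic number = 2.

2


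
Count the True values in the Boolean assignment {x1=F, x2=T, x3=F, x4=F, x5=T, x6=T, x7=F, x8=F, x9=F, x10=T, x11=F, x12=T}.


The weight is the number of variables assigned True.
True variables: x2, x5, x6, x10, x12.
Weight = 5.

5


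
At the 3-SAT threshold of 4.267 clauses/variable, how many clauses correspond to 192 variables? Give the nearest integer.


The 3-SAT phase transition occurs at approximately 4.267 clauses per variable.
m = 4.267 * 192 = 819.264.
Rounded to nearest integer: 819.

819


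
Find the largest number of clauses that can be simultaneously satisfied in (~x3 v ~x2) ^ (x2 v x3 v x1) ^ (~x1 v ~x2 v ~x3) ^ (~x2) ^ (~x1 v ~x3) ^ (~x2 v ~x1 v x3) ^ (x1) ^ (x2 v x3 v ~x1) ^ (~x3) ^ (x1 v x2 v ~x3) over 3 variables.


Enumerate all 8 truth assignments.
For each, count how many of the 10 clauses are satisfied.
The formula is not fully satisfiable, so the maximum is below 10.
Maximum simultaneously satisfiable clauses = 9.

9


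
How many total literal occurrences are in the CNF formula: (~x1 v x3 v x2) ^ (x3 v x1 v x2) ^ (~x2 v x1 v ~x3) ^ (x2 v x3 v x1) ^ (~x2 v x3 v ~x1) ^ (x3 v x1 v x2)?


Clause lengths: 3, 3, 3, 3, 3, 3.
Sum = 3 + 3 + 3 + 3 + 3 + 3 = 18.

18


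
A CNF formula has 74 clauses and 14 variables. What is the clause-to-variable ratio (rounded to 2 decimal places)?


Clause-to-variable ratio = clauses / variables.
74 / 14 = 5.29.

5.29


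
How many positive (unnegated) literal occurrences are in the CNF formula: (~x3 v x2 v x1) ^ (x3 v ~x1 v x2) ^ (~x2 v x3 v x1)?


Scan each clause for unnegated literals.
Clause 1: 2 positive; Clause 2: 2 positive; Clause 3: 2 positive.
Total positive literal occurrences = 6.

6


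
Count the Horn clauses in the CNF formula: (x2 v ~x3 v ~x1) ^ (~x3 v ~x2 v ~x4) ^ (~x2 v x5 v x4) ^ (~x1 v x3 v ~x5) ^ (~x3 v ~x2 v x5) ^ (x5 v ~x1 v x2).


A Horn clause has at most one positive literal.
Clause 1: 1 positive lit(s) -> Horn
Clause 2: 0 positive lit(s) -> Horn
Clause 3: 2 positive lit(s) -> not Horn
Clause 4: 1 positive lit(s) -> Horn
Clause 5: 1 positive lit(s) -> Horn
Clause 6: 2 positive lit(s) -> not Horn
Total Horn clauses = 4.

4


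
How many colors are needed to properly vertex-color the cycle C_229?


An odd cycle cannot be 2-colored: alternating two colors around the cycle returns to the start with a conflict.
Since 229 is odd, three colors are required (and three suffice).
Chromatic number = 3.

3


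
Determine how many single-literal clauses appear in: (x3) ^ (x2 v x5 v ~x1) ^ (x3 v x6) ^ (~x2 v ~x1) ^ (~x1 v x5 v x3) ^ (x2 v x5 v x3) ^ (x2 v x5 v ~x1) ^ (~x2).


A unit clause contains exactly one literal.
Unit clauses found: (x3), (~x2).
Count = 2.

2


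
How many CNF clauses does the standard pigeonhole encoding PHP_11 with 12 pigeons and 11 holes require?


The PHP encoding has two parts:
1) At-least-one-hole clauses: 12 (one per pigeon, each with 11 literals).
2) At-most-one-pigeon-per-hole clauses: 11 holes * C(12,2) = 11 * 66 = 726.
Total clauses = 12 + 726 = 738.

738


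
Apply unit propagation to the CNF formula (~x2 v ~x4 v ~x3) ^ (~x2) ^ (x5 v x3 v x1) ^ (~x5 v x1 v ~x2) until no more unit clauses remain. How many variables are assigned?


Unit propagation repeatedly assigns the literal in any unit clause, then simplifies.
Assignments in order: x2 = F.
No further unit clauses remain.
Total variables assigned = 1.

1


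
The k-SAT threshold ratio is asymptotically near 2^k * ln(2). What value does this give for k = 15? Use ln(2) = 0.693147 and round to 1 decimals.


Using the asymptotic formula: threshold ~ 2^k * ln(2).
2^15 = 32768.
32768 * 0.693147 = 22713.0.

22713.0


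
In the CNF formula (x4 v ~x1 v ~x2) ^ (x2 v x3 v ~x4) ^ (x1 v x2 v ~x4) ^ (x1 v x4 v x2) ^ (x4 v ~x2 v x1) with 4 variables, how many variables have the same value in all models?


Find all satisfying assignments: 7 model(s).
Check which variables have the same value in every model.
No variable is fixed across all models.
Backbone size = 0.

0


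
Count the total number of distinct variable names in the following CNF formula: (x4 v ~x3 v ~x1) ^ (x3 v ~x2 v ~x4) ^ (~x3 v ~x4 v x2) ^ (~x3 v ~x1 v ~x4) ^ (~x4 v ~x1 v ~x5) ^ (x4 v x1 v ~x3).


Identify each distinct variable in the formula.
Variables found: x1, x2, x3, x4, x5.
Total distinct variables = 5.

5


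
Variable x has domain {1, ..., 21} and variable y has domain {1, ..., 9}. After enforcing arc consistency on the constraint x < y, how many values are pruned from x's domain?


For the constraint x < y, x needs a supporting value in y's domain.
x can be at most 8 (one less than y's maximum).
Valid x values from domain: 8 out of 21.
Pruned = 21 - 8 = 13.

13


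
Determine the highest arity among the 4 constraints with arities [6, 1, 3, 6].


The arities are: 6, 1, 3, 6.
Scan for the maximum value.
Maximum arity = 6.

6


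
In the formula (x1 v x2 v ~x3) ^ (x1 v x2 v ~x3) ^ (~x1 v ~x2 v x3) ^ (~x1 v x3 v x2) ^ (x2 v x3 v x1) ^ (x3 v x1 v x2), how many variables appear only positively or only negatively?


A pure literal appears in only one polarity across all clauses.
No pure literals found.
Count = 0.

0


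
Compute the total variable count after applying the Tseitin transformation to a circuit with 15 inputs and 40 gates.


The Tseitin transformation introduces one auxiliary variable per gate.
Total variables = inputs + gates = 15 + 40 = 55.

55


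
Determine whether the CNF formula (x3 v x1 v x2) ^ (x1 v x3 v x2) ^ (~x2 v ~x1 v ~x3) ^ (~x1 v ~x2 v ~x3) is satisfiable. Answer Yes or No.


Check all 8 possible truth assignments.
Number of satisfying assignments found: 6.
The formula is satisfiable.

Yes


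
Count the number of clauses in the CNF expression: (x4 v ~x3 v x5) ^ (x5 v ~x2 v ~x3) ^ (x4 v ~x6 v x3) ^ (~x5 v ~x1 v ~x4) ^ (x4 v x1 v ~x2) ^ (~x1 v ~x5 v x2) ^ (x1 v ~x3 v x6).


Each group enclosed in parentheses joined by ^ is one clause.
Counting the conjuncts: 7 clauses.

7


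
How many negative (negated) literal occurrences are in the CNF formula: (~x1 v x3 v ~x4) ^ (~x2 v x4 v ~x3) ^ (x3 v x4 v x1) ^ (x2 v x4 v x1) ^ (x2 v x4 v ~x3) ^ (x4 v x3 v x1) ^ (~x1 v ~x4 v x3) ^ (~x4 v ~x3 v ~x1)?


Scan each clause for negated literals.
Clause 1: 2 negative; Clause 2: 2 negative; Clause 3: 0 negative; Clause 4: 0 negative; Clause 5: 1 negative; Clause 6: 0 negative; Clause 7: 2 negative; Clause 8: 3 negative.
Total negative literal occurrences = 10.

10


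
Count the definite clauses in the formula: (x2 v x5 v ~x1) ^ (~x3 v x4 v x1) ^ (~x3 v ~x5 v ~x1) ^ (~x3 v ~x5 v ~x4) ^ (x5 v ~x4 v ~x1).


A definite clause has exactly one positive literal.
Clause 1: 2 positive -> not definite
Clause 2: 2 positive -> not definite
Clause 3: 0 positive -> not definite
Clause 4: 0 positive -> not definite
Clause 5: 1 positive -> definite
Definite clause count = 1.

1


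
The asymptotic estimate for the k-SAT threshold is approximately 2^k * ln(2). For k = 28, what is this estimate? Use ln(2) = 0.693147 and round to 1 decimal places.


Using the asymptotic formula: threshold ~ 2^k * ln(2).
2^28 = 268435456.
268435456 * 0.693147 = 186065231.0.

186065231.0


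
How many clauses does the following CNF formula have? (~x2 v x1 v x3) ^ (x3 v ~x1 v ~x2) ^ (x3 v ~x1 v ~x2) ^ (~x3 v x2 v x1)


Each group enclosed in parentheses joined by ^ is one clause.
Counting the conjuncts: 4 clauses.

4


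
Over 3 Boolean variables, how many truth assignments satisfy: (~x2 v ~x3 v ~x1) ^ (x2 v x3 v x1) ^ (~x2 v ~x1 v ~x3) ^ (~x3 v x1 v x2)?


Enumerate all 8 truth assignments over 3 variables.
Test each against every clause.
Satisfying assignments found: 5.

5


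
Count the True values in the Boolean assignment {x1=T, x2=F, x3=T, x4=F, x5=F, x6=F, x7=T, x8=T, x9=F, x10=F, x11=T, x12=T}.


The weight is the number of variables assigned True.
True variables: x1, x3, x7, x8, x11, x12.
Weight = 6.

6


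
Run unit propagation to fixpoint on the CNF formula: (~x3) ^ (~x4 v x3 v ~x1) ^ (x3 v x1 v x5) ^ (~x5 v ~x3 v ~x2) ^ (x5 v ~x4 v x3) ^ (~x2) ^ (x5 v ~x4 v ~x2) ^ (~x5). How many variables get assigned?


Unit propagation repeatedly assigns the literal in any unit clause, then simplifies.
Assignments in order: x3 = F, x2 = F, x5 = F, x1 = T, x4 = F.
No further unit clauses remain.
Total variables assigned = 5.

5


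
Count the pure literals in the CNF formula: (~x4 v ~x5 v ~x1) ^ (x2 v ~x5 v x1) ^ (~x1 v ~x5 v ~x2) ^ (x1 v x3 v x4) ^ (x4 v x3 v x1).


A pure literal appears in only one polarity across all clauses.
Pure literals: x3 (positive only), x5 (negative only).
Count = 2.

2


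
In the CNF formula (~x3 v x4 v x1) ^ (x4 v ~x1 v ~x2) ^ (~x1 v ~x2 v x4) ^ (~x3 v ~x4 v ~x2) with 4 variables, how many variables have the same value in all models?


Find all satisfying assignments: 10 model(s).
Check which variables have the same value in every model.
No variable is fixed across all models.
Backbone size = 0.

0


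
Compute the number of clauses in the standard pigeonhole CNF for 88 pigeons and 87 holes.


The PHP encoding has two parts:
1) At-least-one-hole clauses: 88 (one per pigeon, each with 87 literals).
2) At-most-one-pigeon-per-hole clauses: 87 holes * C(88,2) = 87 * 3828 = 333036.
Total clauses = 88 + 333036 = 333124.

333124


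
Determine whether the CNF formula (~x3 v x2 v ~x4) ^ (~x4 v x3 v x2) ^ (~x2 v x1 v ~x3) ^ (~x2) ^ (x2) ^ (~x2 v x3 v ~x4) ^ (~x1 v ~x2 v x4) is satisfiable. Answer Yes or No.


Check all 16 possible truth assignments.
Number of satisfying assignments found: 0.
The formula is unsatisfiable.

No


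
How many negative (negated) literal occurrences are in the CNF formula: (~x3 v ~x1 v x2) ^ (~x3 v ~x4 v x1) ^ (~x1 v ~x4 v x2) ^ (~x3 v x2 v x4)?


Scan each clause for negated literals.
Clause 1: 2 negative; Clause 2: 2 negative; Clause 3: 2 negative; Clause 4: 1 negative.
Total negative literal occurrences = 7.

7


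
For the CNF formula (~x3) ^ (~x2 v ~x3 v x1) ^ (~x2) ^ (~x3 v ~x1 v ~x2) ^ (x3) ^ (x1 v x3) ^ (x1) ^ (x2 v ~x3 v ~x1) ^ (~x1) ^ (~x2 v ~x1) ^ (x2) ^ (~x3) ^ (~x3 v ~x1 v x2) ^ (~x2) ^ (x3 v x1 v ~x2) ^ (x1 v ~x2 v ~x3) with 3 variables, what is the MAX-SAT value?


Enumerate all 8 truth assignments.
For each, count how many of the 16 clauses are satisfied.
The formula is not fully satisfiable, so the maximum is below 16.
Maximum simultaneously satisfiable clauses = 13.

13


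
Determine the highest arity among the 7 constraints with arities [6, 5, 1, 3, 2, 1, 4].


The arities are: 6, 5, 1, 3, 2, 1, 4.
Scan for the maximum value.
Maximum arity = 6.

6


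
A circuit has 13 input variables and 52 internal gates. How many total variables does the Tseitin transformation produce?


The Tseitin transformation introduces one auxiliary variable per gate.
Total variables = inputs + gates = 13 + 52 = 65.

65


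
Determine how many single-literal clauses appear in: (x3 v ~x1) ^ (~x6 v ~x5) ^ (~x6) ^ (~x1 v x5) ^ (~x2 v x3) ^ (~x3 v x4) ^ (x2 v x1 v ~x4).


A unit clause contains exactly one literal.
Unit clauses found: (~x6).
Count = 1.

1


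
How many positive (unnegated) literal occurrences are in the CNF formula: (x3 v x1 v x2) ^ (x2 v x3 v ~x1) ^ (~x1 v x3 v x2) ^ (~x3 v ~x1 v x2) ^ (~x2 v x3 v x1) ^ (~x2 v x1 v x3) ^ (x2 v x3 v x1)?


Scan each clause for unnegated literals.
Clause 1: 3 positive; Clause 2: 2 positive; Clause 3: 2 positive; Clause 4: 1 positive; Clause 5: 2 positive; Clause 6: 2 positive; Clause 7: 3 positive.
Total positive literal occurrences = 15.

15


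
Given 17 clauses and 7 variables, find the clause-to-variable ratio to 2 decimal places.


Clause-to-variable ratio = clauses / variables.
17 / 7 = 2.43.

2.43


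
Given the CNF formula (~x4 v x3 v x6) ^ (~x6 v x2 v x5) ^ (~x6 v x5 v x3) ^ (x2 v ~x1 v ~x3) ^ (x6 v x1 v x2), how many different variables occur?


Identify each distinct variable in the formula.
Variables found: x1, x2, x3, x4, x5, x6.
Total distinct variables = 6.

6


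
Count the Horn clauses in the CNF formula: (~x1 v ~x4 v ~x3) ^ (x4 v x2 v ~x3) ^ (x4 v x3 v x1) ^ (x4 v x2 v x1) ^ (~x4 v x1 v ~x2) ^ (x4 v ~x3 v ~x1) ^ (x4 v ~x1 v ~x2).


A Horn clause has at most one positive literal.
Clause 1: 0 positive lit(s) -> Horn
Clause 2: 2 positive lit(s) -> not Horn
Clause 3: 3 positive lit(s) -> not Horn
Clause 4: 3 positive lit(s) -> not Horn
Clause 5: 1 positive lit(s) -> Horn
Clause 6: 1 positive lit(s) -> Horn
Clause 7: 1 positive lit(s) -> Horn
Total Horn clauses = 4.

4


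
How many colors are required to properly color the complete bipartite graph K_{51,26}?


K_{51,26} is bipartite by definition: the two parts are independent sets, with every edge crossing between them.
Color all vertices in one part with color 1 and all vertices in the other part with color 2.
Since the graph has at least one edge, one color does not suffice.
Chromatic number = 2.

2


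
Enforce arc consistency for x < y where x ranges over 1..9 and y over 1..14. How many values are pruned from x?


For the constraint x < y, x needs a supporting value in y's domain.
x can be at most 13 (one less than y's maximum).
Valid x values from domain: 9 out of 9.
Pruned = 9 - 9 = 0.

0


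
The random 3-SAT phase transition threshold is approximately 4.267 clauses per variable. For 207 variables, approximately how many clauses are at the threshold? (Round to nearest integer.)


The 3-SAT phase transition occurs at approximately 4.267 clauses per variable.
m = 4.267 * 207 = 883.269.
Rounded to nearest integer: 883.

883


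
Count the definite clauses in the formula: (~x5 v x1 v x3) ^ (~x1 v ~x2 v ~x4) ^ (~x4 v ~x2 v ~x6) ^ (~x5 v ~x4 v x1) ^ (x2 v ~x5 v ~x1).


A definite clause has exactly one positive literal.
Clause 1: 2 positive -> not definite
Clause 2: 0 positive -> not definite
Clause 3: 0 positive -> not definite
Clause 4: 1 positive -> definite
Clause 5: 1 positive -> definite
Definite clause count = 2.

2


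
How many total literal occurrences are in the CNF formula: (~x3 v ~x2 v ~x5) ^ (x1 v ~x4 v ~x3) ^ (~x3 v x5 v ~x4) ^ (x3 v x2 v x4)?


Clause lengths: 3, 3, 3, 3.
Sum = 3 + 3 + 3 + 3 = 12.

12


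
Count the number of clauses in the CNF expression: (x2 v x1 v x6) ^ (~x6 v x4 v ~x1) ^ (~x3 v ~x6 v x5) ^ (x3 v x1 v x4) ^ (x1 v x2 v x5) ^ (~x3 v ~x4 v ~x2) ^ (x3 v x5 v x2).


Each group enclosed in parentheses joined by ^ is one clause.
Counting the conjuncts: 7 clauses.

7


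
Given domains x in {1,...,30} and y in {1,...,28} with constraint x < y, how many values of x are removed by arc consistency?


For the constraint x < y, x needs a supporting value in y's domain.
x can be at most 27 (one less than y's maximum).
Valid x values from domain: 27 out of 30.
Pruned = 30 - 27 = 3.

3


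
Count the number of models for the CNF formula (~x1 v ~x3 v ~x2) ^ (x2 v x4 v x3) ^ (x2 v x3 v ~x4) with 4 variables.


Enumerate all 16 truth assignments over 4 variables.
Test each against every clause.
Satisfying assignments found: 10.

10


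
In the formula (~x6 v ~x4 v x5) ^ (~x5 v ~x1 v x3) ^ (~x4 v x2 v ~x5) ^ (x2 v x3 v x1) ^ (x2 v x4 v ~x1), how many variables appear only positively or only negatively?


A pure literal appears in only one polarity across all clauses.
Pure literals: x2 (positive only), x3 (positive only), x6 (negative only).
Count = 3.

3


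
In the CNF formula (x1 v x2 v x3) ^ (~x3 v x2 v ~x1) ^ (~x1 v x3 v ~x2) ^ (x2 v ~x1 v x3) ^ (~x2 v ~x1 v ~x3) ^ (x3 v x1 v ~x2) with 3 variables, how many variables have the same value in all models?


Find all satisfying assignments: 2 model(s).
Check which variables have the same value in every model.
Fixed variables: x1=F, x3=T.
Backbone size = 2.

2


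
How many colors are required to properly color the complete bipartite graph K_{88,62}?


K_{88,62} is bipartite by definition: the two parts are independent sets, with every edge crossing between them.
Color all vertices in one part with color 1 and all vertices in the other part with color 2.
Since the graph has at least one edge, one color does not suffice.
Chromatic number = 2.

2


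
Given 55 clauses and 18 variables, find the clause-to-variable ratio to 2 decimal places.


Clause-to-variable ratio = clauses / variables.
55 / 18 = 3.06.

3.06


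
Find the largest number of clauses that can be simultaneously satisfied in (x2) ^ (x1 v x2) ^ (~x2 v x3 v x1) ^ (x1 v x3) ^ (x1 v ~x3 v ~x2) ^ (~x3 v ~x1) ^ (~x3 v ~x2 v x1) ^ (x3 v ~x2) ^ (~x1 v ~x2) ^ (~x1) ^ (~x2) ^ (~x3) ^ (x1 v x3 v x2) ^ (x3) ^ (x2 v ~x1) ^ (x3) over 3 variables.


Enumerate all 8 truth assignments.
For each, count how many of the 16 clauses are satisfied.
The formula is not fully satisfiable, so the maximum is below 16.
Maximum simultaneously satisfiable clauses = 13.

13


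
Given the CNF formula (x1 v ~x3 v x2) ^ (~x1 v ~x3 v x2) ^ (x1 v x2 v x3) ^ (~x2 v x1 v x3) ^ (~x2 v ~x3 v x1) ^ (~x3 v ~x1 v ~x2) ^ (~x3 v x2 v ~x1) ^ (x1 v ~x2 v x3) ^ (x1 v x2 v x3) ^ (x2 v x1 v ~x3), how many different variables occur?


Identify each distinct variable in the formula.
Variables found: x1, x2, x3.
Total distinct variables = 3.

3


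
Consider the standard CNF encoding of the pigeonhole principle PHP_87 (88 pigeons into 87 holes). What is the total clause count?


The PHP encoding has two parts:
1) At-least-one-hole clauses: 88 (one per pigeon, each with 87 literals).
2) At-most-one-pigeon-per-hole clauses: 87 holes * C(88,2) = 87 * 3828 = 333036.
Total clauses = 88 + 333036 = 333124.

333124


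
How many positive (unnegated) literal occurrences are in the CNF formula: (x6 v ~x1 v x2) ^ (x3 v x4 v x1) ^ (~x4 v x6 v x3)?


Scan each clause for unnegated literals.
Clause 1: 2 positive; Clause 2: 3 positive; Clause 3: 2 positive.
Total positive literal occurrences = 7.

7


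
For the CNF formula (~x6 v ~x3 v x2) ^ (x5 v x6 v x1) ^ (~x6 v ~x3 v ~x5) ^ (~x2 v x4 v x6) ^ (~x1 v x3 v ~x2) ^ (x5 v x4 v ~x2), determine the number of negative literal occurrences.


Scan each clause for negated literals.
Clause 1: 2 negative; Clause 2: 0 negative; Clause 3: 3 negative; Clause 4: 1 negative; Clause 5: 2 negative; Clause 6: 1 negative.
Total negative literal occurrences = 9.

9


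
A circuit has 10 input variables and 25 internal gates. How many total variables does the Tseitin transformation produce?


The Tseitin transformation introduces one auxiliary variable per gate.
Total variables = inputs + gates = 10 + 25 = 35.

35


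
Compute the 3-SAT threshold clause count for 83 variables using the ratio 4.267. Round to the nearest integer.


The 3-SAT phase transition occurs at approximately 4.267 clauses per variable.
m = 4.267 * 83 = 354.161.
Rounded to nearest integer: 354.

354


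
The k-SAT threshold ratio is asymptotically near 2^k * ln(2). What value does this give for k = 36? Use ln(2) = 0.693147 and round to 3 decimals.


Using the asymptotic formula: threshold ~ 2^k * ln(2).
2^36 = 68719476736.
68719476736 * 0.693147 = 47632699141.128.

47632699141.128


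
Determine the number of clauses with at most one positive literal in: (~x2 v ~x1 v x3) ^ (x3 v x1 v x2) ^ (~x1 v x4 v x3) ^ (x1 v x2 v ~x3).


A Horn clause has at most one positive literal.
Clause 1: 1 positive lit(s) -> Horn
Clause 2: 3 positive lit(s) -> not Horn
Clause 3: 2 positive lit(s) -> not Horn
Clause 4: 2 positive lit(s) -> not Horn
Total Horn clauses = 1.

1


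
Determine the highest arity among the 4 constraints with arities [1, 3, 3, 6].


The arities are: 1, 3, 3, 6.
Scan for the maximum value.
Maximum arity = 6.

6


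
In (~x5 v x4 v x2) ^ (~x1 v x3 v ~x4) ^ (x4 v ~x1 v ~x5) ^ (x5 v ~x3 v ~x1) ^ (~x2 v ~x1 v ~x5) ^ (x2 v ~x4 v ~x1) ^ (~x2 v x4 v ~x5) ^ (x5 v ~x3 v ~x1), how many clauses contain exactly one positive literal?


A definite clause has exactly one positive literal.
Clause 1: 2 positive -> not definite
Clause 2: 1 positive -> definite
Clause 3: 1 positive -> definite
Clause 4: 1 positive -> definite
Clause 5: 0 positive -> not definite
Clause 6: 1 positive -> definite
Clause 7: 1 positive -> definite
Clause 8: 1 positive -> definite
Definite clause count = 6.

6


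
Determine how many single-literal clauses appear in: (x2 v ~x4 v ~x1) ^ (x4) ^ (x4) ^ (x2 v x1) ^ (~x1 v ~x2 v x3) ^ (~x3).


A unit clause contains exactly one literal.
Unit clauses found: (x4), (x4), (~x3).
Count = 3.

3


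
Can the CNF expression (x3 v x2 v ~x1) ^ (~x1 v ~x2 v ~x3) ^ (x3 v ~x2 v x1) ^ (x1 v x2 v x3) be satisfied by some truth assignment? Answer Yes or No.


Check all 8 possible truth assignments.
Number of satisfying assignments found: 4.
The formula is satisfiable.

Yes


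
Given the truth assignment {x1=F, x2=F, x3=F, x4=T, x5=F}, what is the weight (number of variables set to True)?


The weight is the number of variables assigned True.
True variables: x4.
Weight = 1.

1


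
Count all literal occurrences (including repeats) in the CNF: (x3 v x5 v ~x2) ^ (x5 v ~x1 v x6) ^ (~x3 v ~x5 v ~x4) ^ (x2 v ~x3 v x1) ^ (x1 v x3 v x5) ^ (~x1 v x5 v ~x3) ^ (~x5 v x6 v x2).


Clause lengths: 3, 3, 3, 3, 3, 3, 3.
Sum = 3 + 3 + 3 + 3 + 3 + 3 + 3 = 21.

21


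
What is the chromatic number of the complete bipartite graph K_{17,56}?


K_{17,56} is bipartite by definition: the two parts are independent sets, with every edge crossing between them.
Color all vertices in one part with color 1 and all vertices in the other part with color 2.
Since the graph has at least one edge, one color does not suffice.
Chromatic number = 2.

2


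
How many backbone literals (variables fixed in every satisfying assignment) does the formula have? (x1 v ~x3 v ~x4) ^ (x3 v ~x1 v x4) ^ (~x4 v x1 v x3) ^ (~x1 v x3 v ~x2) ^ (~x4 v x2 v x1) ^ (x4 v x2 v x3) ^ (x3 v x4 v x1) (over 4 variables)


Find all satisfying assignments: 7 model(s).
Check which variables have the same value in every model.
No variable is fixed across all models.
Backbone size = 0.

0


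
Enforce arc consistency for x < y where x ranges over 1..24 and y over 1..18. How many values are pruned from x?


For the constraint x < y, x needs a supporting value in y's domain.
x can be at most 17 (one less than y's maximum).
Valid x values from domain: 17 out of 24.
Pruned = 24 - 17 = 7.

7


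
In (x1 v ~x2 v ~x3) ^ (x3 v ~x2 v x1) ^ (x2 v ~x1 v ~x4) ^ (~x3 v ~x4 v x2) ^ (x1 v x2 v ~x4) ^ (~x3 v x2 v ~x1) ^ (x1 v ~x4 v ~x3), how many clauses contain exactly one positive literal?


A definite clause has exactly one positive literal.
Clause 1: 1 positive -> definite
Clause 2: 2 positive -> not definite
Clause 3: 1 positive -> definite
Clause 4: 1 positive -> definite
Clause 5: 2 positive -> not definite
Clause 6: 1 positive -> definite
Clause 7: 1 positive -> definite
Definite clause count = 5.

5


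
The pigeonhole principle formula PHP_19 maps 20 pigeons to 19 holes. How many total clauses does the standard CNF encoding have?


The PHP encoding has two parts:
1) At-least-one-hole clauses: 20 (one per pigeon, each with 19 literals).
2) At-most-one-pigeon-per-hole clauses: 19 holes * C(20,2) = 19 * 190 = 3610.
Total clauses = 20 + 3610 = 3630.

3630


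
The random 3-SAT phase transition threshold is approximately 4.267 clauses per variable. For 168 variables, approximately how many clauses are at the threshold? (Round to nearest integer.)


The 3-SAT phase transition occurs at approximately 4.267 clauses per variable.
m = 4.267 * 168 = 716.856.
Rounded to nearest integer: 717.

717


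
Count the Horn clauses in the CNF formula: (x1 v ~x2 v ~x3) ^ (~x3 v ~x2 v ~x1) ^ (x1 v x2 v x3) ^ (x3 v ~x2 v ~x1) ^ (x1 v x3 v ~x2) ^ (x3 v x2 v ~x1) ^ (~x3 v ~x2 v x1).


A Horn clause has at most one positive literal.
Clause 1: 1 positive lit(s) -> Horn
Clause 2: 0 positive lit(s) -> Horn
Clause 3: 3 positive lit(s) -> not Horn
Clause 4: 1 positive lit(s) -> Horn
Clause 5: 2 positive lit(s) -> not Horn
Clause 6: 2 positive lit(s) -> not Horn
Clause 7: 1 positive lit(s) -> Horn
Total Horn clauses = 4.

4
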